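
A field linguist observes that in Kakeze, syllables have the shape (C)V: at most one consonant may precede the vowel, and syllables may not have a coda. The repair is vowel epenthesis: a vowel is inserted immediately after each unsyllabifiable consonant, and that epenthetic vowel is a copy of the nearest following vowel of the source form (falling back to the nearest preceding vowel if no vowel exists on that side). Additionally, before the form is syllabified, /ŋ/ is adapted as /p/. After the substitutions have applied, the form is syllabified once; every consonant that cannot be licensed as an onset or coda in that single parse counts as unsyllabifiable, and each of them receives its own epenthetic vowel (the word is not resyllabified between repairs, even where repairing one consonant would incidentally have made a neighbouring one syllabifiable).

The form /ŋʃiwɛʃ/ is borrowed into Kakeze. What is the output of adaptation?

Substitution: /ŋ/ → /p/, giving /pʃiwɛʃ/.
The consonants /p/, /ʃ/ cannot be parsed into a legal (C)V syllable (no codas are permitted; onsets are limited to one consonant).
Epenthesis after each stranded consonant: /p/ → /pi/, /ʃ/ → /ʃɛ/.

piʃiwɛʃɛ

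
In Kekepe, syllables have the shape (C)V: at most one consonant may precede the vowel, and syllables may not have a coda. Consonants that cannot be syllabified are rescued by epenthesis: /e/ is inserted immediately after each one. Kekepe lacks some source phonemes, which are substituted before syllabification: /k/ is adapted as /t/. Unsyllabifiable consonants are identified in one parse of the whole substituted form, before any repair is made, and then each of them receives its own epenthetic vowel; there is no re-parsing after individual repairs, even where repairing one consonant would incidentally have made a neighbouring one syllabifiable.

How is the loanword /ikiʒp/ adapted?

itiʒepe

Substitution: /k/ → /t/, giving /itiʒp/.
Syllabifying with onset maximization leaves /ʒ/, /p/ stranded (no codas are permitted; onsets are limited to one consonant).
Each unlicensed consonant becomes the onset of a new syllable: /ʒ/ → /ʒe/, /p/ → /pe/.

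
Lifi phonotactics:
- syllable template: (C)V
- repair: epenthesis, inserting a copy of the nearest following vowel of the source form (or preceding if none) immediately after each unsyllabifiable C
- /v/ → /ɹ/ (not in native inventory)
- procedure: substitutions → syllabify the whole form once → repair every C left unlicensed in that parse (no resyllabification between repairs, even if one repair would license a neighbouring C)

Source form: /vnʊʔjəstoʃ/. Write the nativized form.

Substitution: /v/ → /ɹ/, giving /ɹnʊʔjəstoʃ/.
The consonants /ɹ/, /ʔ/, /s/, /ʃ/ cannot be parsed into a legal (C)V syllable (no codas are permitted; onsets are limited to one consonant).
Each unlicensed consonant becomes the onset of a new syllable: /ɹ/ → /ɹʊ/, /ʔ/ → /ʔə/, /s/ → /so/, /ʃ/ → /ʃo/.

ɹʊnʊʔəjəsotoʃo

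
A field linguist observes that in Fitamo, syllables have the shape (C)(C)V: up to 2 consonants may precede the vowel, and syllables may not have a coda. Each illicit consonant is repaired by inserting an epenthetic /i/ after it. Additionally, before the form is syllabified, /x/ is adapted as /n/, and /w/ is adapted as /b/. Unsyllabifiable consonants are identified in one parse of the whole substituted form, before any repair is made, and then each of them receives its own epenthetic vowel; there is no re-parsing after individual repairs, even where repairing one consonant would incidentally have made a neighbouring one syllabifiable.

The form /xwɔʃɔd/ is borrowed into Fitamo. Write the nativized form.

Substitution: /x/ → /n/, /w/ → /b/, giving /nbɔʃɔd/.
The consonants /d/ cannot be parsed into a legal (C)(C)V syllable (no codas are permitted; onsets may contain at most 2 consonants).
Each unlicensed consonant becomes the onset of a new syllable: /d/ → /di/.

nbɔʃɔdi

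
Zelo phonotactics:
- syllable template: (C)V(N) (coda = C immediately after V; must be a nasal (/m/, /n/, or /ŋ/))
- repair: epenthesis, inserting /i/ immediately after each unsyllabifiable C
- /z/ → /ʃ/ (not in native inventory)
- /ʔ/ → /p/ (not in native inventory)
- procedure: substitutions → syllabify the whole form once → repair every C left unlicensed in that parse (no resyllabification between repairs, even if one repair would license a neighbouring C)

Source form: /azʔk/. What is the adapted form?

Substitution: /z/ → /ʃ/, /ʔ/ → /p/, giving /aʃpk/.
The consonants /ʃ/, /p/, /k/ cannot be parsed into a legal (C)V(N) syllable (only a nasal (/m/, /n/, or /ŋ/) is licensed in coda position; onsets are limited to one consonant).
Epenthesis after each stranded consonant: /ʃ/ → /ʃi/, /p/ → /pi/, /k/ → /ki/.

aʃipiki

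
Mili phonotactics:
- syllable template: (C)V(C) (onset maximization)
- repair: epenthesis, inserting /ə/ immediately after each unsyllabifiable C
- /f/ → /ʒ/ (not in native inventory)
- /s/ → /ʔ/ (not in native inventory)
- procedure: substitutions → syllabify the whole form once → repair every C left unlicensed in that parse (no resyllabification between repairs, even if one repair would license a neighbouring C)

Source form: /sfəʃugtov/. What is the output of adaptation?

ʔəʒəʃugtov

Substitution: /s/ → /ʔ/, /f/ → /ʒ/, giving /ʔʒəʃugtov/.
Under (C)V(C), the unsyllabifiable consonants are /ʔ/ (at most one coda consonant is licensed; onsets are limited to one consonant).
Epenthesis after each stranded consonant: /ʔ/ → /ʔə/.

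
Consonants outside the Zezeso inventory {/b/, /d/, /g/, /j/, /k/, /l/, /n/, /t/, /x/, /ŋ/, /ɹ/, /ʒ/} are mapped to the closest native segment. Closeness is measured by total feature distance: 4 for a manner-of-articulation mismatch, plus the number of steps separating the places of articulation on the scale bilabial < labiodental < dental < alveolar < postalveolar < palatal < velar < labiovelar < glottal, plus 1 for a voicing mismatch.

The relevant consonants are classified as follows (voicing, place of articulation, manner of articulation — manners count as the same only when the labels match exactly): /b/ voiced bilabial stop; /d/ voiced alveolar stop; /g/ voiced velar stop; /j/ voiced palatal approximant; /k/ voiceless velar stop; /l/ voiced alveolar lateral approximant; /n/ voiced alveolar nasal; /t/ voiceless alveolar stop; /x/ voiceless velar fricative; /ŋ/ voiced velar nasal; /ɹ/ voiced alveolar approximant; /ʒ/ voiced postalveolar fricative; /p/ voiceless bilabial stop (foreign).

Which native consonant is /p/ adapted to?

b

/b/ is closest: same manner (stop), place distance 0 (bilabial→bilabial), voicing differs (+1); total 1. Next closest is /t/ at distance 3.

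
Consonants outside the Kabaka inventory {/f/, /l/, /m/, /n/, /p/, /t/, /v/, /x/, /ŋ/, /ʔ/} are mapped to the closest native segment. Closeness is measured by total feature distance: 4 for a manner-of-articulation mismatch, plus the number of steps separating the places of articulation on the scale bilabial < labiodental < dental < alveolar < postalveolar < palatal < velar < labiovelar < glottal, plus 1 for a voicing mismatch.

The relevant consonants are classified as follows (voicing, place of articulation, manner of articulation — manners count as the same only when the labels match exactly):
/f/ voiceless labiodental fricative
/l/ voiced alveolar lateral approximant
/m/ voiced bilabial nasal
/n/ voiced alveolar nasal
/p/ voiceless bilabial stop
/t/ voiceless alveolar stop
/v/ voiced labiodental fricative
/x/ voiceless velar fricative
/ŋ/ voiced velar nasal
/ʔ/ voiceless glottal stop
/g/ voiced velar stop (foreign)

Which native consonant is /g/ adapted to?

ʔ

/ʔ/ is closest: same manner (stop), place distance 2 (velar→glottal), voicing differs (+1); total 3. Next closest is /t/ at distance 4.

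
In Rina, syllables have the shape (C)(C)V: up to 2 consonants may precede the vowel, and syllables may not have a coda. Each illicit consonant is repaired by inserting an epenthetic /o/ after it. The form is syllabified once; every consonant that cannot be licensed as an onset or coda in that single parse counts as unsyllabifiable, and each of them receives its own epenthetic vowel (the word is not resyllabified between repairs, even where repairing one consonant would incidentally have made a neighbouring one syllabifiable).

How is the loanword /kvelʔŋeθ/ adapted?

kveloʔŋeθo

Under (C)(C)V, the unsyllabifiable consonants are /l/, /θ/ (no codas are permitted; onsets may contain at most 2 consonants).
Inserting the epenthetic vowel yields /l/ → /lo/, /θ/ → /θo/.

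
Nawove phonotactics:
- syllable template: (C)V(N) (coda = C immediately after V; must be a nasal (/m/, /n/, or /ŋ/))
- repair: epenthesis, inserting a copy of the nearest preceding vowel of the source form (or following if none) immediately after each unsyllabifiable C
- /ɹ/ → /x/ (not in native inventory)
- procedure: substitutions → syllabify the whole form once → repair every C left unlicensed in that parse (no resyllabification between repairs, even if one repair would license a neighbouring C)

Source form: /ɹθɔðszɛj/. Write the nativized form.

Substitution: /ɹ/ → /x/, giving /xθɔðszɛj/.
Syllabifying with onset maximization leaves /x/, /ð/, /s/, /j/ stranded (only a nasal (/m/, /n/, or /ŋ/) is licensed in coda position; onsets are limited to one consonant).
Inserting the epenthetic vowel yields /x/ → /xɔ/, /ð/ → /ðɔ/, /s/ → /sɔ/, /j/ → /jɛ/.

xɔθɔðɔsɔzɛjɛ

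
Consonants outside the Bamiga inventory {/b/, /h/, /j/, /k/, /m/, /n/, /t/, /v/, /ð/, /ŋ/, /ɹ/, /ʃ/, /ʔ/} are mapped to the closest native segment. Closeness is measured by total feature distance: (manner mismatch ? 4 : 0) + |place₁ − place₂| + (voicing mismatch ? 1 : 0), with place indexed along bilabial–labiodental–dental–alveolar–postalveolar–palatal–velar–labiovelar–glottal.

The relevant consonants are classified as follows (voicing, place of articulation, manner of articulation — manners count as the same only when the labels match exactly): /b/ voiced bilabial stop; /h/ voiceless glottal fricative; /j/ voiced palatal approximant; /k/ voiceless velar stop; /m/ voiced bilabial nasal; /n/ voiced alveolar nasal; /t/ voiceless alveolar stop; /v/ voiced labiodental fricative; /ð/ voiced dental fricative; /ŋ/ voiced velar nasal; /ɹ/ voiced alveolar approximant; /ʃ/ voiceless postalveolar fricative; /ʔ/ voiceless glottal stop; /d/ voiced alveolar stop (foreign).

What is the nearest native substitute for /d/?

t

/t/ is closest: same manner (stop), place distance 0 (alveolar→alveolar), voicing differs (+1); total 1. Next closest is /b/ at distance 3.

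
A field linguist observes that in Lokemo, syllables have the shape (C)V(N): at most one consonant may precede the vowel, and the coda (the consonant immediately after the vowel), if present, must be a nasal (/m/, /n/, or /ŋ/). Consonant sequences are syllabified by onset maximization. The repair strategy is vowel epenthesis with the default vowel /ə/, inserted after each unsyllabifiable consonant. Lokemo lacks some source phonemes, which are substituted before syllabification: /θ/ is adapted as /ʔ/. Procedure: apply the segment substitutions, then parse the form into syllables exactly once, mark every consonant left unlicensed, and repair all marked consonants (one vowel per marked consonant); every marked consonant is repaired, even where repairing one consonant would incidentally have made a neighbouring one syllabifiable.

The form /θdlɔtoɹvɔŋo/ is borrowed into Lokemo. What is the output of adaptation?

ʔədəlɔtoɹəvɔŋo

Substitution: /θ/ → /ʔ/, giving /ʔdlɔtoɹvɔŋo/.
Syllabifying with onset maximization leaves /ʔ/, /d/, /ɹ/ stranded (only a nasal (/m/, /n/, or /ŋ/) is licensed in coda position; onsets are limited to one consonant).
Inserting the epenthetic vowel yields /ʔ/ → /ʔə/, /d/ → /də/, /ɹ/ → /ɹə/.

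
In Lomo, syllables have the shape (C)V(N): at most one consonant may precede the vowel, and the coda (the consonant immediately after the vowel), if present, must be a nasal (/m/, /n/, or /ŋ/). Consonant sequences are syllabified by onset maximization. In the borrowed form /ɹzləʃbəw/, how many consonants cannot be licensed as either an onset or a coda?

The consonants /ɹ/, /z/, /ʃ/, /w/ cannot be parsed into a legal (C)V(N) syllable (only a nasal (/m/, /n/, or /ŋ/) is licensed in coda position; onsets are limited to one consonant).

4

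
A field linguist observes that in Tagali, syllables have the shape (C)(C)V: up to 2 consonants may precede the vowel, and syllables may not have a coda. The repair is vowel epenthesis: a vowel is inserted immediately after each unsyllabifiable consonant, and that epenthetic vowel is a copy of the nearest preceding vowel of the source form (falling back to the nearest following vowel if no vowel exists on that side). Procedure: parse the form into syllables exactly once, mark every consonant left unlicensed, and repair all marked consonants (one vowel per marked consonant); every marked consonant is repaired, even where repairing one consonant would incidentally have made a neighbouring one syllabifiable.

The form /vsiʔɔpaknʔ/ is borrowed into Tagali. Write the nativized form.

vsiʔɔpakanaʔa

The consonants /k/, /n/, /ʔ/ cannot be parsed into a legal (C)(C)V syllable (no codas are permitted; onsets may contain at most 2 consonants).
Epenthesis after each stranded consonant: /k/ → /ka/, /n/ → /na/, /ʔ/ → /ʔa/.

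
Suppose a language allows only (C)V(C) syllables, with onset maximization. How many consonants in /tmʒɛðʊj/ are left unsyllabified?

Under (C)V(C), the unsyllabifiable consonants are /t/, /m/ (at most one coda consonant is licensed; onsets are limited to one consonant).

2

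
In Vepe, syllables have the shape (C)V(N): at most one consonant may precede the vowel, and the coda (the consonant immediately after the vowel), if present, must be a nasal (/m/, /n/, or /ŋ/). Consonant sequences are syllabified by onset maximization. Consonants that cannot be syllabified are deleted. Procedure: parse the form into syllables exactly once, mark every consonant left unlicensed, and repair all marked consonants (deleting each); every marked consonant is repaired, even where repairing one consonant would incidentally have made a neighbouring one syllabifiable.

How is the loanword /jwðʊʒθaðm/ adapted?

The consonants /j/, /w/, /ʒ/, /ð/, /m/ cannot be parsed into a legal (C)V(N) syllable (only a nasal (/m/, /n/, or /ŋ/) is licensed in coda position; onsets are limited to one consonant).
Each unlicensed consonant is deleted: /j/, /w/, /ʒ/, /ð/, /m/.

ðʊθa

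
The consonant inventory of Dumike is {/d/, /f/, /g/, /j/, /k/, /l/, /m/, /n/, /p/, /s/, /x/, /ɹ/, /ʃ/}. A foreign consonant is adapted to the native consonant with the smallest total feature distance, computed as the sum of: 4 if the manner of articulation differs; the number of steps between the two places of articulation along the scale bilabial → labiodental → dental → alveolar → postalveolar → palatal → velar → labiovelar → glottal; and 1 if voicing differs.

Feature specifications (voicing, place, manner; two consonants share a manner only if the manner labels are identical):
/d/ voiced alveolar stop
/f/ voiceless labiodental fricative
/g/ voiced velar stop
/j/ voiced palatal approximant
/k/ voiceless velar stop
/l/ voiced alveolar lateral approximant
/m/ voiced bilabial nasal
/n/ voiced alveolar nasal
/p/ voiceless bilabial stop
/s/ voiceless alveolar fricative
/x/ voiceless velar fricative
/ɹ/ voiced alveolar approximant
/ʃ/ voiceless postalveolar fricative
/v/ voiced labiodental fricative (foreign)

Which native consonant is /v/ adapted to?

/f/ is closest: same manner (fricative), place distance 0 (labiodental→labiodental), voicing differs (+1); total 1. Next closest is /s/ at distance 3.

f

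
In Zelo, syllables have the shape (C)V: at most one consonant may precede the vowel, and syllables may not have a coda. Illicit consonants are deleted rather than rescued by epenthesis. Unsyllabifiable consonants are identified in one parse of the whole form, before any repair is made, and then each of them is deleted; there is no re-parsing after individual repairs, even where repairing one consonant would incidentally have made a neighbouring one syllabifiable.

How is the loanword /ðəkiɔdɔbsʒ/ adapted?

ðəkiɔdɔ

The consonants /b/, /s/, /ʒ/ cannot be parsed into a legal (C)V syllable (no codas are permitted; onsets are limited to one consonant).
Deleting the stranded consonants removes /b/, /s/, /ʒ/.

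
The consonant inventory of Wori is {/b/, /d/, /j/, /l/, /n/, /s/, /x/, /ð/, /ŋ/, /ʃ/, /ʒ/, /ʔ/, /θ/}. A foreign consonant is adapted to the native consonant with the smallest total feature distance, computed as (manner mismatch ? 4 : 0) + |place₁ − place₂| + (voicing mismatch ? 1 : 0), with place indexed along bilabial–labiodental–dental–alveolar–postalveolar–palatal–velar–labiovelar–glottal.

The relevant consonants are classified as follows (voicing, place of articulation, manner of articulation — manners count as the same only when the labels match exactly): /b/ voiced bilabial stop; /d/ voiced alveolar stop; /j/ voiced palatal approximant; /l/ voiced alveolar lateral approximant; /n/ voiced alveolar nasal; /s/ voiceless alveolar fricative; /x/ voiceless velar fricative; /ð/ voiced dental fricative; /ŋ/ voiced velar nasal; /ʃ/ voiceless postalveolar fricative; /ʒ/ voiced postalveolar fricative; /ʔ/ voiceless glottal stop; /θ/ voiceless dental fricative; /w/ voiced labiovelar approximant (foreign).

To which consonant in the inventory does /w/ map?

j

/j/ is closest: same manner (approximant), place distance 2 (labiovelar→palatal), same voicing; total 2. Next closest is /ŋ/ at distance 5.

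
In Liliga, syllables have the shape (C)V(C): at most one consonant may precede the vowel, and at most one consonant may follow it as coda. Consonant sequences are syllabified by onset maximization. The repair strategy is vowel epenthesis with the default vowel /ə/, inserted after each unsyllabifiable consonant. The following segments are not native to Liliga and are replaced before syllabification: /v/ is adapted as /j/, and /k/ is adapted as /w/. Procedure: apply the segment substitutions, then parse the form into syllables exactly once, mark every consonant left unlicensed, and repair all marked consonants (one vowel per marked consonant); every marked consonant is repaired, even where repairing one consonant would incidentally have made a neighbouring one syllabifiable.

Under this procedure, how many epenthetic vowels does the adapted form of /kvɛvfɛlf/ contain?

After substitution the input is /wjɛjfɛlf/.
The unsyllabifiable consonants are /w/, /f/; each receives one epenthetic vowel.

2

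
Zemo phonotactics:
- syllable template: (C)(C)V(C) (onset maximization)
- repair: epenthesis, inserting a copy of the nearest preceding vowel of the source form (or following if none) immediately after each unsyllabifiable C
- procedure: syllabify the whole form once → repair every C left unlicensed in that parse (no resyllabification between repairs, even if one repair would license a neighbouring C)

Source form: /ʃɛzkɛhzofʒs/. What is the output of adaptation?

ʃɛzkɛhzofʒoso

Syllabifying with onset maximization leaves /ʒ/, /s/ stranded (at most one coda consonant is licensed; onsets may contain at most 2 consonants).
Each unlicensed consonant becomes the onset of a new syllable: /ʒ/ → /ʒo/, /s/ → /so/.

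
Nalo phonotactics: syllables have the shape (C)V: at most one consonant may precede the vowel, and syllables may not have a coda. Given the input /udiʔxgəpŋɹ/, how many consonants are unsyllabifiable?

5

Under (C)V, the unsyllabifiable consonants are /ʔ/, /x/, /p/, /ŋ/, /ɹ/ (no codas are permitted; onsets are limited to one consonant).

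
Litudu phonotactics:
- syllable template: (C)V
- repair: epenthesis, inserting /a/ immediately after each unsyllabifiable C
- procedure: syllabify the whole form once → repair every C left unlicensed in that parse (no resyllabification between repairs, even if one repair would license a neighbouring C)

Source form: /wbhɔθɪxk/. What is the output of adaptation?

Under (C)V, the unsyllabifiable consonants are /w/, /b/, /x/, /k/ (no codas are permitted; onsets are limited to one consonant).
Epenthesis after each stranded consonant: /w/ → /wa/, /b/ → /ba/, /x/ → /xa/, /k/ → /ka/.

wabahɔθɪxaka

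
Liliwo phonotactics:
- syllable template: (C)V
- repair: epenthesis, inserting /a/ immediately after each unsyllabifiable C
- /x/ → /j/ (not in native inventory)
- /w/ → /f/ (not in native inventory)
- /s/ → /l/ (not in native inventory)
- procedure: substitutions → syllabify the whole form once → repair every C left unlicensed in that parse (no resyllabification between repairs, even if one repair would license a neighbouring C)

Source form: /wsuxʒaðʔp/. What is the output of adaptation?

Substitution: /w/ → /f/, /s/ → /l/, /x/ → /j/, giving /flujʒaðʔp/.
The consonants /f/, /j/, /ð/, /ʔ/, /p/ cannot be parsed into a legal (C)V syllable (no codas are permitted; onsets are limited to one consonant).
Epenthesis after each stranded consonant: /f/ → /fa/, /j/ → /ja/, /ð/ → /ða/, /ʔ/ → /ʔa/, /p/ → /pa/.

falujaʒaðaʔapa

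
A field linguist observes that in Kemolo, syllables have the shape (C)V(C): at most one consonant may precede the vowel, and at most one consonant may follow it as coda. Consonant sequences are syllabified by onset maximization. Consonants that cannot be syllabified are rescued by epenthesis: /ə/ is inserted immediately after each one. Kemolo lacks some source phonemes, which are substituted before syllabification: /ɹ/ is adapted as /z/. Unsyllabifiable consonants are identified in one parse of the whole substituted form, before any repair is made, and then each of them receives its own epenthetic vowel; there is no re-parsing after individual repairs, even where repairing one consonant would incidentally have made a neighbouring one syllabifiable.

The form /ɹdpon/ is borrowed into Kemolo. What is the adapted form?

Substitution: /ɹ/ → /z/, giving /zdpon/.
The consonants /z/, /d/ cannot be parsed into a legal (C)V(C) syllable (at most one coda consonant is licensed; onsets are limited to one consonant).
Epenthesis after each stranded consonant: /z/ → /zə/, /d/ → /də/.

zədəpon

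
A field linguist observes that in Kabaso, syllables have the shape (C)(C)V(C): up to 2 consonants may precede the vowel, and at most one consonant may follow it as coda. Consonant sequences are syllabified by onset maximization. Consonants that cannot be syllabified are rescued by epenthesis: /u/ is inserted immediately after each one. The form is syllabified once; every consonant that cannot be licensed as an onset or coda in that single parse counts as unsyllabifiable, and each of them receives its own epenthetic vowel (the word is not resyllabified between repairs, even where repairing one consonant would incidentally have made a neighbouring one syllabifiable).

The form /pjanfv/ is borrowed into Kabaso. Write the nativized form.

Syllabifying with onset maximization leaves /f/, /v/ stranded (at most one coda consonant is licensed; onsets may contain at most 2 consonants).
Each unlicensed consonant becomes the onset of a new syllable: /f/ → /fu/, /v/ → /vu/.

pjanfuvu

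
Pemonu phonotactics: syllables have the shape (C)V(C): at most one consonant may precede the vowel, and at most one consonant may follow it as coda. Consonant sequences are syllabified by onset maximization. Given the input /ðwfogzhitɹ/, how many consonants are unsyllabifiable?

The consonants /ð/, /w/, /z/, /ɹ/ cannot be parsed into a legal (C)V(C) syllable (at most one coda consonant is licensed; onsets are limited to one consonant).

4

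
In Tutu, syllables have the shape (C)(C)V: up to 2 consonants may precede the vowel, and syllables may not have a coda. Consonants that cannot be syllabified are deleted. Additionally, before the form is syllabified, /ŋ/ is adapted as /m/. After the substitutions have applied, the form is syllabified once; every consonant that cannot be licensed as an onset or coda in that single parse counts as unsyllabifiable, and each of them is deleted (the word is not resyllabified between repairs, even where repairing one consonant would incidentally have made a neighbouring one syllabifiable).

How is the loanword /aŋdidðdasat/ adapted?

amdiðdasa

Substitution: /ŋ/ → /m/, giving /amdidðdasat/.
Syllabifying with onset maximization leaves /d/, /t/ stranded (no codas are permitted; onsets may contain at most 2 consonants).
Deletion applies to /d/, /t/.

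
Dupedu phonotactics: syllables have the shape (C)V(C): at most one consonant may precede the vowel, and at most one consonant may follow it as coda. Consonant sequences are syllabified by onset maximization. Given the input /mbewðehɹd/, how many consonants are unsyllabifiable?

3

The consonants /m/, /ɹ/, /d/ cannot be parsed into a legal (C)V(C) syllable (at most one coda consonant is licensed; onsets are limited to one consonant).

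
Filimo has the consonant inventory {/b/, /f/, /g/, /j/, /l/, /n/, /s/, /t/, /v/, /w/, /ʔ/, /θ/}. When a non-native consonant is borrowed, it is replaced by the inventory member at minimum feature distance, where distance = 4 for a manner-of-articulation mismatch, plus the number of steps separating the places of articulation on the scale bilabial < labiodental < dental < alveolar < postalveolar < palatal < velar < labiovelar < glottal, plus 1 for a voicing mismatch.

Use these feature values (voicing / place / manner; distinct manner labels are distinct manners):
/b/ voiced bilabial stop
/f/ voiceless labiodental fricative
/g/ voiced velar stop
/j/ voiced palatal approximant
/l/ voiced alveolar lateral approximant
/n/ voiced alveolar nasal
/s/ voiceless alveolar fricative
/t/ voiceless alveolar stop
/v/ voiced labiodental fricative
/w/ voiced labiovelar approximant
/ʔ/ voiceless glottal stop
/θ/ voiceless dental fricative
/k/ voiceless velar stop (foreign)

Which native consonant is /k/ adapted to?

g

/g/ is closest: same manner (stop), place distance 0 (velar→velar), voicing differs (+1); total 1. Next closest is /ʔ/ at distance 2.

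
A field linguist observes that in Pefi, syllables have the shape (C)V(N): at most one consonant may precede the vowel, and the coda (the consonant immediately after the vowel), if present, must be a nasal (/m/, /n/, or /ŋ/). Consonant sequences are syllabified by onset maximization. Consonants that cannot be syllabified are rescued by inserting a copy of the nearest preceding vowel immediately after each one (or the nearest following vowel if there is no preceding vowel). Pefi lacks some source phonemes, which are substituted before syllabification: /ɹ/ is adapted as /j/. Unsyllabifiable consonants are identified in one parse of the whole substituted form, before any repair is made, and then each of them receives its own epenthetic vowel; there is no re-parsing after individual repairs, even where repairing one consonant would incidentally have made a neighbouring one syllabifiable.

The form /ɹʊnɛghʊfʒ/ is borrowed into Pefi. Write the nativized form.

jʊnɛgɛhʊfʊʒʊ

Substitution: /ɹ/ → /j/, giving /jʊnɛghʊfʒ/.
Syllabifying with onset maximization leaves /g/, /f/, /ʒ/ stranded (only a nasal (/m/, /n/, or /ŋ/) is licensed in coda position; onsets are limited to one consonant).
Inserting the epenthetic vowel yields /g/ → /gɛ/, /f/ → /fʊ/, /ʒ/ → /ʒʊ/.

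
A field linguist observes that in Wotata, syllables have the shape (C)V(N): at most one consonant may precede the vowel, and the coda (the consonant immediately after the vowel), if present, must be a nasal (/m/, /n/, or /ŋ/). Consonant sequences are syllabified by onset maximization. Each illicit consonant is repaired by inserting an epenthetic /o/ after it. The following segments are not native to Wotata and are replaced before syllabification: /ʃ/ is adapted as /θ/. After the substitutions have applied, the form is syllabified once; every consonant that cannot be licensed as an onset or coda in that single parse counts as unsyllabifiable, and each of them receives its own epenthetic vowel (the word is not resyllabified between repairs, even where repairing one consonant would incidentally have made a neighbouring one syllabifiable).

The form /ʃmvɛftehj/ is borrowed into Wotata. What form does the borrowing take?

Substitution: /ʃ/ → /θ/, giving /θmvɛftehj/.
The consonants /θ/, /m/, /f/, /h/, /j/ cannot be parsed into a legal (C)V(N) syllable (only a nasal (/m/, /n/, or /ŋ/) is licensed in coda position; onsets are limited to one consonant).
Inserting the epenthetic vowel yields /θ/ → /θo/, /m/ → /mo/, /f/ → /fo/, /h/ → /ho/, /j/ → /jo/.

θomovɛfotehojo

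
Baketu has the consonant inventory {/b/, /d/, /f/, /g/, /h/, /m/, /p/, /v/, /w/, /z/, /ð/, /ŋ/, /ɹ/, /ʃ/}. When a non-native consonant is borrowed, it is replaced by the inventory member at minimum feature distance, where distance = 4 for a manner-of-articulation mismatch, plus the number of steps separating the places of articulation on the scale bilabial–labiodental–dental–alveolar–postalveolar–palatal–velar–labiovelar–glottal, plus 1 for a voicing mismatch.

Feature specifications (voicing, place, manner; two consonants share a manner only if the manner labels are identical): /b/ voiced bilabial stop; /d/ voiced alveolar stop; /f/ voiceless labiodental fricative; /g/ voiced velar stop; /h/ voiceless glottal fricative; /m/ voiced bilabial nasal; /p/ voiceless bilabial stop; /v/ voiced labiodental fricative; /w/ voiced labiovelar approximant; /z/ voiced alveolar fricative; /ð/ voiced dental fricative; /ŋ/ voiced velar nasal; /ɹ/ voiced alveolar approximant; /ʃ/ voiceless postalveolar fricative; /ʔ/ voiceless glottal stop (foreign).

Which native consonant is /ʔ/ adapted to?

g

/g/ is closest: same manner (stop), place distance 2 (glottal→velar), voicing differs (+1); total 3. Next closest is /h/ at distance 4.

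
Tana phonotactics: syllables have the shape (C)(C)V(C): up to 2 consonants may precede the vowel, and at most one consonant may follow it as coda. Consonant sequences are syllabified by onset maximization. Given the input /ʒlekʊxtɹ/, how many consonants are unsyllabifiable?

The consonants /t/, /ɹ/ cannot be parsed into a legal (C)(C)V(C) syllable (at most one coda consonant is licensed; onsets may contain at most 2 consonants).

2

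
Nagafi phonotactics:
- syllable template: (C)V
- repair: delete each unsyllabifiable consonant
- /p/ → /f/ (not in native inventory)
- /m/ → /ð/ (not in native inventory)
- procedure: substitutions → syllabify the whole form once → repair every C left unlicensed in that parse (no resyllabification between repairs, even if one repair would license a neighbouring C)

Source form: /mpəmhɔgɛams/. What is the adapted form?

fəhɔgɛa

Substitution: /m/ → /ð/, /p/ → /f/, giving /ðfəðhɔgɛaðs/.
Syllabifying with onset maximization leaves /ð/, /ð/, /ð/, /s/ stranded (no codas are permitted; onsets are limited to one consonant).
Deleting the stranded consonants removes /ð/, /ð/, /ð/, /s/.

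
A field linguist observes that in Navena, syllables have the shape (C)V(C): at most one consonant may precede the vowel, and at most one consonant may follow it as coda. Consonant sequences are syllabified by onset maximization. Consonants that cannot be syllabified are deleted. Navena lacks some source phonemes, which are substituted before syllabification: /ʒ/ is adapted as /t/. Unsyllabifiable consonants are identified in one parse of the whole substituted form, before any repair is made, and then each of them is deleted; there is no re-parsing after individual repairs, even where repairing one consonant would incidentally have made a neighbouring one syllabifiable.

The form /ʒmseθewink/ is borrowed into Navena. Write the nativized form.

seθewin

Substitution: /ʒ/ → /t/, giving /tmseθewink/.
Syllabifying with onset maximization leaves /t/, /m/, /k/ stranded (at most one coda consonant is licensed; onsets are limited to one consonant).
Deletion applies to /t/, /m/, /k/.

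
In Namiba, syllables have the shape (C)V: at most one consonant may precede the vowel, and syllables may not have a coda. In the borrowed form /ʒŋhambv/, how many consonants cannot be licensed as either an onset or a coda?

5

The consonants /ʒ/, /ŋ/, /m/, /b/, /v/ cannot be parsed into a legal (C)V syllable (no codas are permitted; onsets are limited to one consonant).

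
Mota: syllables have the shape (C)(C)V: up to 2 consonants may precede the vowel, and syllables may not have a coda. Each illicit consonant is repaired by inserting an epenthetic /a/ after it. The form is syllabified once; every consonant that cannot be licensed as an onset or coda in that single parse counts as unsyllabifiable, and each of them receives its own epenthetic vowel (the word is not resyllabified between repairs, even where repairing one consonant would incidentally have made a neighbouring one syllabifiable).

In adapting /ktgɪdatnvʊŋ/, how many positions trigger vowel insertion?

The unsyllabifiable consonants are /k/, /t/, /ŋ/; each receives one epenthetic vowel.

3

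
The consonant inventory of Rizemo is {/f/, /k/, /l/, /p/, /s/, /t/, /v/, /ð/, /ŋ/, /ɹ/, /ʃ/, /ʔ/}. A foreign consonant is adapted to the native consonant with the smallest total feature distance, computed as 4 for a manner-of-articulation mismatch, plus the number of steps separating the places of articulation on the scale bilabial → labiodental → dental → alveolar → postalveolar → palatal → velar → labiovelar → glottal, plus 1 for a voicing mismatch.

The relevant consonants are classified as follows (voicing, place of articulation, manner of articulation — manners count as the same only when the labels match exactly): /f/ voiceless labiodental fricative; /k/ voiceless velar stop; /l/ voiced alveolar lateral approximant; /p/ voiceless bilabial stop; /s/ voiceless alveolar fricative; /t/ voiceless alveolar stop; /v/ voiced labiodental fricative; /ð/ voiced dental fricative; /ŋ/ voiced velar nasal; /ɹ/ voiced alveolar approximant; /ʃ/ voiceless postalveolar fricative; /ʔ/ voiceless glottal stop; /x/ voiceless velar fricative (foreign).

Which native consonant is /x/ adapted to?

ʃ

/ʃ/ is closest: same manner (fricative), place distance 2 (velar→postalveolar), same voicing; total 2. Next closest is /s/ at distance 3.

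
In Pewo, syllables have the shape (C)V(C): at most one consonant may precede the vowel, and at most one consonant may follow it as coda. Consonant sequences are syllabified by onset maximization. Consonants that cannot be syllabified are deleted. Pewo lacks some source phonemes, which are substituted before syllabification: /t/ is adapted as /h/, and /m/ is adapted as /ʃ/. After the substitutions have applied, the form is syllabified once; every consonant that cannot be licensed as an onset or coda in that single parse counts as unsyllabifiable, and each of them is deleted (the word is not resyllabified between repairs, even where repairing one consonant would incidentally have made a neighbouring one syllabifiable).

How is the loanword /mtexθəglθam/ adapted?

Substitution: /m/ → /ʃ/, /t/ → /h/, giving /ʃhexθəglθaʃ/.
Syllabifying with onset maximization leaves /ʃ/, /l/ stranded (at most one coda consonant is licensed; onsets are limited to one consonant).
Deleting the stranded consonants removes /ʃ/, /l/.

hexθəgθaʃ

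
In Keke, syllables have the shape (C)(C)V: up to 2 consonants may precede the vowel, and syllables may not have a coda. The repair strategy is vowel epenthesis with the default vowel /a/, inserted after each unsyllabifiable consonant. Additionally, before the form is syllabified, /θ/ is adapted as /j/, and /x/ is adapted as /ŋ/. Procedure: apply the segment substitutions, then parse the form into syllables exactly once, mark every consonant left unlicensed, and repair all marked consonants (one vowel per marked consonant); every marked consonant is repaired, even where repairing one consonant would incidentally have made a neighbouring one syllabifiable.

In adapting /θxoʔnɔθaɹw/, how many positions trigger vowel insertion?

After substitution the input is /jŋoʔnɔjaɹw/.
The unsyllabifiable consonants are /ɹ/, /w/; each receives one epenthetic vowel.

2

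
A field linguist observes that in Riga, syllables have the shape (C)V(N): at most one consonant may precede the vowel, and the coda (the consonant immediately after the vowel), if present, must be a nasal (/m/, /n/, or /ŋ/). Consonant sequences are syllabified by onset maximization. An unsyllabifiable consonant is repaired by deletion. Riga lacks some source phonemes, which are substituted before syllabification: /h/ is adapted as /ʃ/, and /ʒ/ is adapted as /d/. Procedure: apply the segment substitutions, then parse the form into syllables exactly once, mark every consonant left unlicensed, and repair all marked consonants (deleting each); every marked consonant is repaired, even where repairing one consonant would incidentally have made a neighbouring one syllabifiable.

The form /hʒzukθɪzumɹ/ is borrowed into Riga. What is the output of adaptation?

Substitution: /h/ → /ʃ/, /ʒ/ → /d/, giving /ʃdzukθɪzumɹ/.
Syllabifying with onset maximization leaves /ʃ/, /d/, /k/, /ɹ/ stranded (only a nasal (/m/, /n/, or /ŋ/) is licensed in coda position; onsets are limited to one consonant).
Each unlicensed consonant is deleted: /ʃ/, /d/, /k/, /ɹ/.

zuθɪzum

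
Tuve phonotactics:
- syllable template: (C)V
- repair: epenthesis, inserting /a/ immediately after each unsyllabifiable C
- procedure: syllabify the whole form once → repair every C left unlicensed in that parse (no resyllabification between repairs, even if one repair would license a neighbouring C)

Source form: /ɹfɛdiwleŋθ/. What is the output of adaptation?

ɹafɛdiwaleŋaθa

The consonants /ɹ/, /w/, /ŋ/, /θ/ cannot be parsed into a legal (C)V syllable (no codas are permitted; onsets are limited to one consonant).
Epenthesis after each stranded consonant: /ɹ/ → /ɹa/, /w/ → /wa/, /ŋ/ → /ŋa/, /θ/ → /θa/.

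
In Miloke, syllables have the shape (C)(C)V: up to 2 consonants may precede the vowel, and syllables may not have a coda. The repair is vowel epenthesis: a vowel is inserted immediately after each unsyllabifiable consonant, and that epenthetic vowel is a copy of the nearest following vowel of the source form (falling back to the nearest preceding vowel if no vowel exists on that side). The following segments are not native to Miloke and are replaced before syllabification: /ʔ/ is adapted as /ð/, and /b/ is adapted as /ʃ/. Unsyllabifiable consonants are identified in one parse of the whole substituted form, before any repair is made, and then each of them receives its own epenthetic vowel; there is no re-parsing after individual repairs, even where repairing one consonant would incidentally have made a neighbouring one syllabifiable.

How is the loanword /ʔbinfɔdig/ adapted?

ðʃinfɔdigi

Substitution: /ʔ/ → /ð/, /b/ → /ʃ/, giving /ðʃinfɔdig/.
Under (C)(C)V, the unsyllabifiable consonants are /g/ (no codas are permitted; onsets may contain at most 2 consonants).
Inserting the epenthetic vowel yields /g/ → /gi/.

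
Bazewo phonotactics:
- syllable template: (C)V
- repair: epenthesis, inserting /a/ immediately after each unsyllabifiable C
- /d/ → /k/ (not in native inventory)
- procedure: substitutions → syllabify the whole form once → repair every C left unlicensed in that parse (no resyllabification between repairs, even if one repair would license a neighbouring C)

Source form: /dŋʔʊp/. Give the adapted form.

kaŋaʔʊpa

Substitution: /d/ → /k/, giving /kŋʔʊp/.
The consonants /k/, /ŋ/, /p/ cannot be parsed into a legal (C)V syllable (no codas are permitted; onsets are limited to one consonant).
Each unlicensed consonant becomes the onset of a new syllable: /k/ → /ka/, /ŋ/ → /ŋa/, /p/ → /pa/.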